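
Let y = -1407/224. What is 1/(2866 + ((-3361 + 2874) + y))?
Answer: 32/75927 ≈ 0.00042146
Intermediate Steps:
y = -201/32 (y = -1407*1/224 = -201/32 ≈ -6.2813)
1/(2866 + ((-3361 + 2874) + y)) = 1/(2866 + ((-3361 + 2874) - 201/32)) = 1/(2866 + (-487 - 201/32)) = 1/(2866 - 15785/32) = 1/(75927/32) = 32/75927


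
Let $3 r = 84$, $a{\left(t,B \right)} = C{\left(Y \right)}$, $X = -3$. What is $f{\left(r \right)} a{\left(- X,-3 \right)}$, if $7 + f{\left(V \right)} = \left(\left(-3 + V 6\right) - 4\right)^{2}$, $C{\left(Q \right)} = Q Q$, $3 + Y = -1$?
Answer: $414624$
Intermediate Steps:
$Y = -4$ ($Y = -3 - 1 = -4$)
$C{\left(Q \right)} = Q^{2}$
$a{\left(t,B \right)} = 16$ ($a{\left(t,B \right)} = \left(-4\right)^{2} = 16$)
$r = 28$ ($r = \frac{1}{3} \cdot 84 = 28$)
$f{\left(V \right)} = -7 + \left(-7 + 6 V\right)^{2}$ ($f{\left(V \right)} = -7 + \left(\left(-3 + V 6\right) - 4\right)^{2} = -7 + \left(\left(-3 + 6 V\right) - 4\right)^{2} = -7 + \left(-7 + 6 V\right)^{2}$)
$f{\left(r \right)} a{\left(- X,-3 \right)} = \left(-7 + \left(-7 + 6 \cdot 28\right)^{2}\right) 16 = \left(-7 + \left(-7 + 168\right)^{2}\right) 16 = \left(-7 + 161^{2}\right) 16 = \left(-7 + 25921\right) 16 = 25914 \cdot 16 = 414624$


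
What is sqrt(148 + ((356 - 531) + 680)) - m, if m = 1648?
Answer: -1648 + sqrt(653) ≈ -1622.4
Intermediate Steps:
sqrt(148 + ((356 - 531) + 680)) - m = sqrt(148 + ((356 - 531) + 680)) - 1*1648 = sqrt(148 + (-175 + 680)) - 1648 = sqrt(148 + 505) - 1648 = sqrt(653) - 1648 = -1648 + sqrt(653)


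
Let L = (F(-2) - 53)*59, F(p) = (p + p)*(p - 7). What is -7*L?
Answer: 7021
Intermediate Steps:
F(p) = 2*p*(-7 + p) (F(p) = (2*p)*(-7 + p) = 2*p*(-7 + p))
L = -1003 (L = (2*(-2)*(-7 - 2) - 53)*59 = (2*(-2)*(-9) - 53)*59 = (36 - 53)*59 = -17*59 = -1003)
-7*L = -7*(-1003) = 7021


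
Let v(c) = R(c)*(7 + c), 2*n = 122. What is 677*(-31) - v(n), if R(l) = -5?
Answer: -20647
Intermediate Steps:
n = 61 (n = (½)*122 = 61)
v(c) = -35 - 5*c (v(c) = -5*(7 + c) = -35 - 5*c)
677*(-31) - v(n) = 677*(-31) - (-35 - 5*61) = -20987 - (-35 - 305) = -20987 - 1*(-340) = -20987 + 340 = -20647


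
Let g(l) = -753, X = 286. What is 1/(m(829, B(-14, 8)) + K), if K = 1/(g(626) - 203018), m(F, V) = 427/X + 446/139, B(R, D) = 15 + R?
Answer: 8100712334/38086594085 ≈ 0.21269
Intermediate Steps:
m(F, V) = 186909/39754 (m(F, V) = 427/286 + 446/139 = 186909/39754)
K = -1/203771 (K = 1/(-753 - 203018) = 1/(-203771) = -1/203771 ≈ -4.9075e-6)
1/(m(829, B(-14, 8)) + K) = 1/(186909/39754 - 1/203771) = 1/(38086594085/8100712334) = 8100712334/38086594085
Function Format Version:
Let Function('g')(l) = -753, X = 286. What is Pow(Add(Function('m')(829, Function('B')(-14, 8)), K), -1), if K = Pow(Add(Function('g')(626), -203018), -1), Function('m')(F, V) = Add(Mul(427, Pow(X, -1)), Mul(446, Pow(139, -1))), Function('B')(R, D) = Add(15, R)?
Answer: Rational(8100712334, 38086594085) ≈ 0.21269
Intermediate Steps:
Function('m')(F, V) = Rational(186909, 39754) (Function('m')(F, V) = Add(Mul(427, Pow(286, -1)), Mul(446, Pow(139, -1))) = Add(Mul(427, Rational(1, 286)), Mul(446, Rational(1, 139))) = Add(Rational(427, 286), Rational(446, 139)) = Rational(186909, 39754))
K = Rational(-1, 203771) (K = Pow(Add(-753, -203018), -1) = Pow(-203771, -1) = Rational(-1, 203771) ≈ -4.9075e-6)
Pow(Add(Function('m')(829, Function('B')(-14, 8)), K), -1) = Pow(Add(Rational(186909, 39754), Rational(-1, 203771)), -1) = Pow(Rational(38086594085, 8100712334), -1) = Rational(8100712334, 38086594085)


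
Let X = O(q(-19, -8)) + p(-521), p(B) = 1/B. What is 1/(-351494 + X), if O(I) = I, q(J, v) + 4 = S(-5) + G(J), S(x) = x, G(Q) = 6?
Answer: -521/183129938 ≈ -2.8450e-6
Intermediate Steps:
q(J, v) = -3 (q(J, v) = -4 + (-5 + 6) = -4 + 1 = -3)
X = -1564/521 (X = -3 + 1/(-521) = -3 - 1/521 = -1564/521 ≈ -3.0019)
1/(-351494 + X) = 1/(-351494 - 1564/521) = 1/(-183129938/521) = -521/183129938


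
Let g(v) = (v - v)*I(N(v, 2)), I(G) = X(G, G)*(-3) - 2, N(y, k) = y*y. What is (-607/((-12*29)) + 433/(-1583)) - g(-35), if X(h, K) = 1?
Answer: 810197/550884 ≈ 1.4707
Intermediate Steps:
N(y, k) = y**2
I(G) = -5 (I(G) = 1*(-3) - 2 = -3 - 2 = -5)
g(v) = 0 (g(v) = (v - v)*(-5) = 0*(-5) = 0)
(-607/((-12*29)) + 433/(-1583)) - g(-35) = (-607/((-12*29)) + 433/(-1583)) - 1*0 = (-607/(-348) + 433*(-1/1583)) + 0 = (-607*(-1/348) - 433/1583) + 0 = (607/348 - 433/1583) + 0 = 810197/550884 + 0 = 810197/550884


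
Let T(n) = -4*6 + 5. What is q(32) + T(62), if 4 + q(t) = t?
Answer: 9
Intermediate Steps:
T(n) = -19 (T(n) = -24 + 5 = -19)
q(t) = -4 + t
q(32) + T(62) = (-4 + 32) - 19 = 28 - 19 = 9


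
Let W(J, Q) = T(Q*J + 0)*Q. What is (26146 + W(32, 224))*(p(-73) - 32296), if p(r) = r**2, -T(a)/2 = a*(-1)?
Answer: -87303235470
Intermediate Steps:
T(a) = 2*a (T(a) = -2*a*(-1) = -(-2)*a = 2*a)
W(J, Q) = 2*J*Q**2 (W(J, Q) = (2*(Q*J + 0))*Q = (2*(J*Q + 0))*Q = (2*(J*Q))*Q = (2*J*Q)*Q = 2*J*Q**2)
(26146 + W(32, 224))*(p(-73) - 32296) = (26146 + 2*32*224**2)*((-73)**2 - 32296) = (26146 + 2*32*50176)*(5329 - 32296) = (26146 + 3211264)*(-26967) = 3237410*(-26967) = -87303235470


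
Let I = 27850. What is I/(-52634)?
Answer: -13925/26317 ≈ -0.52913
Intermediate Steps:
I/(-52634) = 27850/(-52634) = 27850*(-1/52634) = -13925/26317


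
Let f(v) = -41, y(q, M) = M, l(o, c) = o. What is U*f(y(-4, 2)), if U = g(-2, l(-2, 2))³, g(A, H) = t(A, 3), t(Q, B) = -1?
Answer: 41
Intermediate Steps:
g(A, H) = -1
U = -1 (U = (-1)³ = -1)
U*f(y(-4, 2)) = -1*(-41) = 41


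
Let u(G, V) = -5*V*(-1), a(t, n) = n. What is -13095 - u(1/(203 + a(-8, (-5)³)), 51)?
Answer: -13350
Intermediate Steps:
u(G, V) = 5*V
-13095 - u(1/(203 + a(-8, (-5)³)), 51) = -13095 - 5*51 = -13095 - 1*255 = -13095 - 255 = -13350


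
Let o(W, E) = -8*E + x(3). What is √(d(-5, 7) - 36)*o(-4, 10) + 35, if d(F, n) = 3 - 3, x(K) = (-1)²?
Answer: 35 - 474*I ≈ 35.0 - 474.0*I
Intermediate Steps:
x(K) = 1
o(W, E) = 1 - 8*E (o(W, E) = -8*E + 1 = 1 - 8*E)
d(F, n) = 0
√(d(-5, 7) - 36)*o(-4, 10) + 35 = √(0 - 36)*(1 - 8*10) + 35 = √(-36)*(1 - 80) + 35 = (6*I)*(-79) + 35 = -474*I + 35 = 35 - 474*I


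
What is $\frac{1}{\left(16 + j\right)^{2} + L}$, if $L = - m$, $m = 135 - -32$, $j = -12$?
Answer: $- \frac{1}{151} \approx -0.0066225$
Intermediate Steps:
$m = 167$ ($m = 135 + 32 = 167$)
$L = -167$ ($L = \left(-1\right) 167 = -167$)
$\frac{1}{\left(16 + j\right)^{2} + L} = \frac{1}{\left(16 - 12\right)^{2} - 167} = \frac{1}{4^{2} - 167} = \frac{1}{16 - 167} = \frac{1}{-151} = - \frac{1}{151}$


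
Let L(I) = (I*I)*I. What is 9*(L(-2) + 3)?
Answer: -45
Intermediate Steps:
L(I) = I³ (L(I) = I²*I = I³)
9*(L(-2) + 3) = 9*((-2)³ + 3) = 9*(-8 + 3) = 9*(-5) = -45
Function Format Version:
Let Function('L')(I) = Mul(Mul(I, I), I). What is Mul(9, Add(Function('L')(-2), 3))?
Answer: -45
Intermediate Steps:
Function('L')(I) = Pow(I, 3) (Function('L')(I) = Mul(Pow(I, 2), I) = Pow(I, 3))
Mul(9, Add(Function('L')(-2), 3)) = Mul(9, Add(Pow(-2, 3), 3)) = Mul(9, Add(-8, 3)) = Mul(9, -5) = -45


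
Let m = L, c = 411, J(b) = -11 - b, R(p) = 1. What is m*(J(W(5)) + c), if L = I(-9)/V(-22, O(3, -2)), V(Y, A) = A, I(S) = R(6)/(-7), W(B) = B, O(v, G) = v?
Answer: -395/21 ≈ -18.810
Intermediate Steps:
I(S) = -⅐ (I(S) = 1/(-7) = 1*(-⅐) = -⅐)
L = -1/21 (L = -⅐/3 = -⅐*⅓ = -1/21 ≈ -0.047619)
m = -1/21 ≈ -0.047619
m*(J(W(5)) + c) = -((-11 - 1*5) + 411)/21 = -((-11 - 5) + 411)/21 = -(-16 + 411)/21 = -1/21*395 = -395/21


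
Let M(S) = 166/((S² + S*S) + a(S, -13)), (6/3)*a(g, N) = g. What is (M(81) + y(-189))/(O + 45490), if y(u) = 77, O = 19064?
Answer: 2027357/1699384050 ≈ 0.0011930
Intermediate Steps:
a(g, N) = g/2
M(S) = 166/(S/2 + 2*S²) (M(S) = 166/((S² + S*S) + S/2) = 166/((S² + S²) + S/2) = 166/(2*S² + S/2) = 166/(S/2 + 2*S²))
(M(81) + y(-189))/(O + 45490) = (332/(81*(1 + 4*81)) + 77)/(19064 + 45490) = (332*(1/81)/(1 + 324) + 77)/64554 = (332*(1/81)/325 + 77)*(1/64554) = (332*(1/81)*(1/325) + 77)*(1/64554) = (332/26325 + 77)*(1/64554) = (2027357/26325)*(1/64554) = 2027357/1699384050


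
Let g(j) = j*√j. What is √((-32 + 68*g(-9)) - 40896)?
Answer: 2*√(-10232 - 459*I) ≈ 4.5365 - 202.36*I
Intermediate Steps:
g(j) = j^(3/2)
√((-32 + 68*g(-9)) - 40896) = √((-32 + 68*(-9)^(3/2)) - 40896) = √((-32 + 68*(-27*I)) - 40896) = √((-32 - 1836*I) - 40896) = √(-40928 - 1836*I)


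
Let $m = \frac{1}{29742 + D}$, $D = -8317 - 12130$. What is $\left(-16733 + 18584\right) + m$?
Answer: $\frac{17205046}{9295} \approx 1851.0$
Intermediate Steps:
$D = -20447$ ($D = -8317 - 12130 = -20447$)
$m = \frac{1}{9295}$ ($m = \frac{1}{29742 - 20447} = \frac{1}{9295} \approx 0.00010758$)
$\left(-16733 + 18584\right) + m = \left(-16733 + 18584\right) + \frac{1}{9295} = 1851 + \frac{1}{9295} = \frac{17205046}{9295}$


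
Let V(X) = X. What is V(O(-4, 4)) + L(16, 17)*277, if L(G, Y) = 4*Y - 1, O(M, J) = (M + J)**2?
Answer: 18559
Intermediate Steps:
O(M, J) = (J + M)**2
L(G, Y) = -1 + 4*Y
V(O(-4, 4)) + L(16, 17)*277 = (4 - 4)**2 + (-1 + 4*17)*277 = 0**2 + (-1 + 68)*277 = 0 + 67*277 = 0 + 18559 = 18559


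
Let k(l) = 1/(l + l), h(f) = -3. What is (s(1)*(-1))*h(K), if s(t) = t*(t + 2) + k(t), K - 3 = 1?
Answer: 21/2 ≈ 10.500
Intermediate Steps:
K = 4 (K = 3 + 1 = 4)
k(l) = 1/(2*l)
s(t) = 1/(2*t) + t*(2 + t) (s(t) = t*(t + 2) + 1/(2*t) = t*(2 + t) + 1/(2*t) = 1/(2*t) + t*(2 + t))
(s(1)*(-1))*h(K) = ((1² + (½)/1 + 2*1)*(-1))*(-3) = ((1 + (½)*1 + 2)*(-1))*(-3) = ((1 + ½ + 2)*(-1))*(-3) = ((7/2)*(-1))*(-3) = -7/2*(-3) = 21/2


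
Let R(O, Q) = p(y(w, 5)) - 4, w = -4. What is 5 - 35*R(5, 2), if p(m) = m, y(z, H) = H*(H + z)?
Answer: -30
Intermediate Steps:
R(O, Q) = 1 (R(O, Q) = 5*(5 - 4) - 4 = 5*1 - 4 = 5 - 4 = 1)
5 - 35*R(5, 2) = 5 - 35*1 = 5 - 35 = -30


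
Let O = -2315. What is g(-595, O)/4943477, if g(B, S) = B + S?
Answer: -2910/4943477 ≈ -0.00058865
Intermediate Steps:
g(-595, O)/4943477 = (-595 - 2315)/4943477 = -2910*1/4943477 = -2910/4943477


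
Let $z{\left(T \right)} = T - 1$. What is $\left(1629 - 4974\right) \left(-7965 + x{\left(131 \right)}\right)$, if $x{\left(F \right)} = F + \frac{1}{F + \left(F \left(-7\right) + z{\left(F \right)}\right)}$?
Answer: $\frac{17190306225}{656} \approx 2.6205 \cdot 10^{7}$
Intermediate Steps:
$z{\left(T \right)} = -1 + T$ ($z{\left(T \right)} = T - 1 = -1 + T$)
$x{\left(F \right)} = F + \frac{1}{-1 - 5 F}$ ($x{\left(F \right)} = F + \frac{1}{F + \left(F \left(-7\right) + \left(-1 + F\right)\right)} = F + \frac{1}{F - \left(1 + 6 F\right)} = F + \frac{1}{-1 - 5 F}$)
$\left(1629 - 4974\right) \left(-7965 + x{\left(131 \right)}\right) = \left(1629 - 4974\right) \left(-7965 + \frac{-1 + 131 + 5 \cdot 131^{2}}{1 + 5 \cdot 131}\right) = - 3345 \left(-7965 + \frac{-1 + 131 + 5 \cdot 17161}{1 + 655}\right) = - 3345 \left(-7965 + \frac{-1 + 131 + 85805}{656}\right) = - 3345 \left(-7965 + \frac{1}{656} \cdot 85935\right) = - 3345 \left(-7965 + \frac{85935}{656}\right) = \left(-3345\right) \left(- \frac{5139105}{656}\right) = \frac{17190306225}{656}$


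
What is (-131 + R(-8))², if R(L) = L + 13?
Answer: 15876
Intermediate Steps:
R(L) = 13 + L
(-131 + R(-8))² = (-131 + (13 - 8))² = (-131 + 5)² = (-126)² = 15876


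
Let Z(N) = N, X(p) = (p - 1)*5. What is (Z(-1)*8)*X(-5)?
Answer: 240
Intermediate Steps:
X(p) = -5 + 5*p (X(p) = (-1 + p)*5 = -5 + 5*p)
(Z(-1)*8)*X(-5) = (-1*8)*(-5 + 5*(-5)) = -8*(-5 - 25) = -8*(-30) = 240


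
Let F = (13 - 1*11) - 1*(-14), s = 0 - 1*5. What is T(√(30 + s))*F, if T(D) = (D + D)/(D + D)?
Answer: 16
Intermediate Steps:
s = -5 (s = 0 - 5 = -5)
F = 16 (F = (13 - 11) + 14 = 2 + 14 = 16)
T(D) = 1 (T(D) = (2*D)/((2*D)) = (2*D)*(1/(2*D)) = 1)
T(√(30 + s))*F = 1*16 = 16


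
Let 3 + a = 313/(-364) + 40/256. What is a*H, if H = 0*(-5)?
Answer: 0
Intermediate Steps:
H = 0
a = -10785/2912 (a = -3 + (313/(-364) + 40/256) = -3 + (313*(-1/364) + 40*(1/256)) = -3 + (-313/364 + 5/32) = -3 - 2049/2912 = -10785/2912 ≈ -3.7036)
a*H = -10785/2912*0 = 0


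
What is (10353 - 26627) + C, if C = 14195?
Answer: -2079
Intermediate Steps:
(10353 - 26627) + C = (10353 - 26627) + 14195 = -16274 + 14195 = -2079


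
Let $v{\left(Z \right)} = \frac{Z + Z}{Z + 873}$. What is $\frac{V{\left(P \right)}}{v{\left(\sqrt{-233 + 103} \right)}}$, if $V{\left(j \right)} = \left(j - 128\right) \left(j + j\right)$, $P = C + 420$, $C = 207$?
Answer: $312873 - \frac{273138129 i \sqrt{130}}{130} \approx 3.1287 \cdot 10^{5} - 2.3956 \cdot 10^{7} i$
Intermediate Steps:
$P = 627$ ($P = 207 + 420 = 627$)
$v{\left(Z \right)} = \frac{2 Z}{873 + Z}$
$V{\left(j \right)} = 2 j \left(-128 + j\right)$ ($V{\left(j \right)} = \left(-128 + j\right) 2 j = 2 j \left(-128 + j\right)$)
$\frac{V{\left(P \right)}}{v{\left(\sqrt{-233 + 103} \right)}} = \frac{2 \cdot 627 \left(-128 + 627\right)}{2 \sqrt{-233 + 103} \frac{1}{873 + \sqrt{-233 + 103}}} = \frac{2 \cdot 627 \cdot 499}{2 \sqrt{-130} \frac{1}{873 + \sqrt{-130}}} = \frac{625746}{2 i \sqrt{130} \frac{1}{873 + i \sqrt{130}}} = 625746 \left(- \frac{i \sqrt{130} \left(873 + i \sqrt{130}\right)}{260}\right) = - \frac{312873 i \sqrt{130} \left(873 + i \sqrt{130}\right)}{130}$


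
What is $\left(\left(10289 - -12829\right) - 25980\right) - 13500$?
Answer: $-16362$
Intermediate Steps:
$\left(\left(10289 - -12829\right) - 25980\right) - 13500 = \left(\left(10289 + 12829\right) - 25980\right) - 13500 = \left(23118 - 25980\right) - 13500 = -2862 - 13500 = -16362$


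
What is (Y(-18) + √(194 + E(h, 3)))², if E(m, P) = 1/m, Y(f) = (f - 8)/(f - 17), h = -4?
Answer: 952079/4900 + 26*√31/7 ≈ 214.98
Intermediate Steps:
Y(f) = (-8 + f)/(-17 + f)
(Y(-18) + √(194 + E(h, 3)))² = ((-8 - 18)/(-17 - 18) + √(194 + 1/(-4)))² = (-26/(-35) + √(194 - ¼))² = (-1/35*(-26) + √(775/4))² = (26/35 + 5*√31/2)²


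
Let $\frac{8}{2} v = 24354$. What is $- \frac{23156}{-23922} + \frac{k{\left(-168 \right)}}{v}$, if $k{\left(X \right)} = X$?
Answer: $\frac{5072830}{5394411} \approx 0.94039$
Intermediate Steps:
$v = \frac{12177}{2}$ ($v = \frac{1}{4} \cdot 24354 = \frac{12177}{2} \approx 6088.5$)
$- \frac{23156}{-23922} + \frac{k{\left(-168 \right)}}{v} = - \frac{23156}{-23922} - \frac{168}{\frac{12177}{2}} = \left(-23156\right) \left(- \frac{1}{23922}\right) - \frac{112}{4059} = \frac{11578}{11961} - \frac{112}{4059} = \frac{5072830}{5394411}$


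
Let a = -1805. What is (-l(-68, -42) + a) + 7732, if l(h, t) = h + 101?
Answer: 5894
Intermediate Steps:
l(h, t) = 101 + h
(-l(-68, -42) + a) + 7732 = (-(101 - 68) - 1805) + 7732 = (-1*33 - 1805) + 7732 = (-33 - 1805) + 7732 = -1838 + 7732 = 5894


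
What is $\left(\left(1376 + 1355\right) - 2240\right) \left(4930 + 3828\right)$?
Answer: $4300178$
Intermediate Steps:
$\left(\left(1376 + 1355\right) - 2240\right) \left(4930 + 3828\right) = \left(2731 - 2240\right) 8758 = 491 \cdot 8758 = 4300178$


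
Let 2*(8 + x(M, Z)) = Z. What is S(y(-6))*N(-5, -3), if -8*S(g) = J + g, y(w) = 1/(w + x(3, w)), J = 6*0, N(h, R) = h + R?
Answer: -1/17 ≈ -0.058824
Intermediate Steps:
N(h, R) = R + h
x(M, Z) = -8 + Z/2
J = 0
y(w) = 1/(-8 + 3*w/2) (y(w) = 1/(w + (-8 + w/2)) = 1/(-8 + 3*w/2))
S(g) = -g/8 (S(g) = -(0 + g)/8 = -g/8)
S(y(-6))*N(-5, -3) = (-1/(4*(-16 + 3*(-6))))*(-3 - 5) = -1/(4*(-16 - 18))*(-8) = -1/(4*(-34))*(-8) = -(-1)/(4*34)*(-8) = -1/8*(-1/17)*(-8) = (1/136)*(-8) = -1/17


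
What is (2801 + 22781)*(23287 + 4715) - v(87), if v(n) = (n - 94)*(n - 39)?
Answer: 716347500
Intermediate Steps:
v(n) = (-94 + n)*(-39 + n)
(2801 + 22781)*(23287 + 4715) - v(87) = (2801 + 22781)*(23287 + 4715) - (3666 + 87**2 - 133*87) = 25582*28002 - (3666 + 7569 - 11571) = 716347164 - 1*(-336) = 716347164 + 336 = 716347500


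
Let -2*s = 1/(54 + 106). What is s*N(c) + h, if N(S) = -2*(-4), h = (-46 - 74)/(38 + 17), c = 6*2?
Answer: -971/440 ≈ -2.2068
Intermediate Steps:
c = 12
h = -24/11 (h = -120/55 = -120*1/55 = -24/11 ≈ -2.1818)
N(S) = 8
s = -1/320 (s = -1/(2*(54 + 106)) = -½/160 = -½*1/160 = -1/320 ≈ -0.0031250)
s*N(c) + h = -1/320*8 - 24/11 = -1/40 - 24/11 = -971/440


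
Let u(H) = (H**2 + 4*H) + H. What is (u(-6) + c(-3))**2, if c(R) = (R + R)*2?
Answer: 36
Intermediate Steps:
u(H) = H**2 + 5*H
c(R) = 4*R (c(R) = (2*R)*2 = 4*R)
(u(-6) + c(-3))**2 = (-6*(5 - 6) + 4*(-3))**2 = (-6*(-1) - 12)**2 = (6 - 12)**2 = (-6)**2 = 36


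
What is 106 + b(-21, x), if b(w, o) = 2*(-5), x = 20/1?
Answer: 96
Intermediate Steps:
x = 20 (x = 20*1 = 20)
b(w, o) = -10
106 + b(-21, x) = 106 - 10 = 96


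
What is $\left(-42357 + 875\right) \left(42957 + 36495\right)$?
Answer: $-3295827864$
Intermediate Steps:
$\left(-42357 + 875\right) \left(42957 + 36495\right) = \left(-41482\right) 79452 = -3295827864$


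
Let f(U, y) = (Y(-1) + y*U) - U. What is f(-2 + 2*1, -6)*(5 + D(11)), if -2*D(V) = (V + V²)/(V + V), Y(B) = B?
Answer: -2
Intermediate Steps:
D(V) = -(V + V²)/(4*V) (D(V) = -(V + V²)/(2*(V + V)) = -(V + V²)/(2*(2*V)) = -(V + V²)*1/(2*V)/2 = -(V + V²)/(4*V))
f(U, y) = -1 - U + U*y (f(U, y) = (-1 + y*U) - U = (-1 + U*y) - U = -1 - U + U*y)
f(-2 + 2*1, -6)*(5 + D(11)) = (-1 - (-2 + 2*1) + (-2 + 2*1)*(-6))*(5 + (-¼ - ¼*11)) = (-1 - (-2 + 2) + (-2 + 2)*(-6))*(5 + (-¼ - 11/4)) = (-1 - 1*0 + 0*(-6))*(5 - 3) = (-1 + 0 + 0)*2 = -1*2 = -2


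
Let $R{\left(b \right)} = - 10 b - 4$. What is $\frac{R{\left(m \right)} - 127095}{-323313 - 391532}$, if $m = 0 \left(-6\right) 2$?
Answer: $\frac{127099}{714845} \approx 0.1778$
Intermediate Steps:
$m = 0$ ($m = 0 \cdot 2 = 0$)
$R{\left(b \right)} = -4 - 10 b$
$\frac{R{\left(m \right)} - 127095}{-323313 - 391532} = \frac{\left(-4 - 0\right) - 127095}{-323313 - 391532} = \frac{\left(-4 + 0\right) - 127095}{-714845} = \left(-4 - 127095\right) \left(- \frac{1}{714845}\right) = \left(-127099\right) \left(- \frac{1}{714845}\right) = \frac{127099}{714845}$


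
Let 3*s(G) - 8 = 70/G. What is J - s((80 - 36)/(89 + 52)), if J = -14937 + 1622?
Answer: -883901/66 ≈ -13392.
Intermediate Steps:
s(G) = 8/3 + 70/(3*G) (s(G) = 8/3 + (70/G)/3 = 8/3 + 70/(3*G))
J = -13315
J - s((80 - 36)/(89 + 52)) = -13315 - 2*(35 + 4*((80 - 36)/(89 + 52)))/(3*((80 - 36)/(89 + 52))) = -13315 - 2*(35 + 4*(44/141))/(3*(44/141)) = -13315 - 2*(35 + 4*(44*(1/141)))/(3*(44*(1/141))) = -13315 - 2*(35 + 4*(44/141))/(3*44/141) = -13315 - 2*141*(35 + 176/141)/(3*44) = -13315 - 2*141*5111/(3*44*141) = -13315 - 1*5111/66 = -13315 - 5111/66 = -883901/66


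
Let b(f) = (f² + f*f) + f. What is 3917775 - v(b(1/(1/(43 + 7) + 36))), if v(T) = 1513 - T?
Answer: 12702791434512/3243601 ≈ 3.9163e+6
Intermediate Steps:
b(f) = f + 2*f² (b(f) = (f² + f²) + f = 2*f² + f = f + 2*f²)
3917775 - v(b(1/(1/(43 + 7) + 36))) = 3917775 - (1513 - (1 + 2/(1/(43 + 7) + 36))/(1/(43 + 7) + 36)) = 3917775 - (1513 - (1 + 2/(1/50 + 36))/(1/50 + 36)) = 3917775 - (1513 - (1 + 2/(1801/50))/1801/50) = 3917775 - (1513 - 50*(1 + 2*(50/1801))/1801) = 3917775 - (1513 - 50*(1 + 100/1801)/1801) = 3917775 - (1513 - 50*1901/(1801*1801)) = 3917775 - (1513 - 1*95050/3243601) = 3917775 - (1513 - 95050/3243601) = 3917775 - 1*4907473263/3243601 = 3917775 - 4907473263/3243601 = 12702791434512/3243601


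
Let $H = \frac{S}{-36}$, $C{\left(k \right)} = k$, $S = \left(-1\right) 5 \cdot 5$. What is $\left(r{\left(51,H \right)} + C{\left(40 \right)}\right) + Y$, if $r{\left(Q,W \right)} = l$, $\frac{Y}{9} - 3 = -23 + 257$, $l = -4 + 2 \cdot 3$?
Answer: $2175$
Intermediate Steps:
$S = -25$ ($S = \left(-5\right) 5 = -25$)
$H = \frac{25}{36}$ ($H = - \frac{25}{-36} = \left(-25\right) \left(- \frac{1}{36}\right) = \frac{25}{36} \approx 0.69444$)
$l = 2$ ($l = -4 + 6 = 2$)
$Y = 2133$ ($Y = 27 + 9 \left(-23 + 257\right) = 27 + 9 \cdot 234 = 27 + 2106 = 2133$)
$r{\left(Q,W \right)} = 2$
$\left(r{\left(51,H \right)} + C{\left(40 \right)}\right) + Y = \left(2 + 40\right) + 2133 = 42 + 2133 = 2175$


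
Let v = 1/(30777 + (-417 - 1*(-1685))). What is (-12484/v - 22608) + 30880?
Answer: -400041508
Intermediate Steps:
v = 1/32045 (v = 1/(30777 + (-417 + 1685)) = 1/(30777 + 1268) = 1/32045 ≈ 3.1206e-5)
(-12484/v - 22608) + 30880 = (-12484/1/32045 - 22608) + 30880 = (-12484*32045 - 22608) + 30880 = (-400049780 - 22608) + 30880 = -400072388 + 30880 = -400041508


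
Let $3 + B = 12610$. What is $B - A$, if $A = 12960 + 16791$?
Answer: $-17144$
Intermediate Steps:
$A = 29751$
$B = 12607$ ($B = -3 + 12610 = 12607$)
$B - A = 12607 - 29751 = -17144$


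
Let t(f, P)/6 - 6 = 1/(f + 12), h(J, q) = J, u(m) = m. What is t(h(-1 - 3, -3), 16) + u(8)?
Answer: 179/4 ≈ 44.750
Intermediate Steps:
t(f, P) = 36 + 6/(12 + f) (t(f, P) = 36 + 6/(f + 12) = 36 + 6/(12 + f))
t(h(-1 - 3, -3), 16) + u(8) = 6*(73 + 6*(-1 - 3))/(12 + (-1 - 3)) + 8 = 6*(73 + 6*(-4))/(12 - 4) + 8 = 6*(73 - 24)/8 + 8 = 6*(⅛)*49 + 8 = 147/4 + 8 = 179/4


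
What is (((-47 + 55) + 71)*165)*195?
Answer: 2541825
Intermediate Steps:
(((-47 + 55) + 71)*165)*195 = ((8 + 71)*165)*195 = (79*165)*195 = 13035*195 = 2541825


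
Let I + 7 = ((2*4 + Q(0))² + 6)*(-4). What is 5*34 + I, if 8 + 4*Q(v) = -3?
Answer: 115/4 ≈ 28.750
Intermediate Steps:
Q(v) = -11/4 (Q(v) = -2 + (¼)*(-3) = -2 - ¾ = -11/4)
I = -565/4 (I = -7 + ((2*4 - 11/4)² + 6)*(-4) = -7 + ((8 - 11/4)² + 6)*(-4) = -7 + ((21/4)² + 6)*(-4) = -7 + (441/16 + 6)*(-4) = -7 + (537/16)*(-4) = -7 - 537/4 = -565/4 ≈ -141.25)
5*34 + I = 5*34 - 565/4 = 170 - 565/4 = 115/4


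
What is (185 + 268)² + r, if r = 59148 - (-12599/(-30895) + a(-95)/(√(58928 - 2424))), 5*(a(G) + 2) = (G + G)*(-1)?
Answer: 8167296916/30895 - 9*√14126/7063 ≈ 2.6436e+5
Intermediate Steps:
a(G) = -2 - 2*G/5 (a(G) = -2 + ((G + G)*(-1))/5 = -2 + ((2*G)*(-1))/5 = -2 + (-2*G)/5 = -2 - 2*G/5)
r = 1827364861/30895 - 9*√14126/7063 (r = 59148 - (-12599/(-30895) + (-2 - ⅖*(-95))/(√(58928 - 2424))) = 59148 - (-12599*(-1/30895) + (-2 + 38)/(√56504)) = 59148 - (12599/30895 + 36/((2*√14126))) = 59148 - (12599/30895 + 36*(√14126/28252)) = 59148 - (12599/30895 + 9*√14126/7063) = 59148 + (-12599/30895 - 9*√14126/7063) = 1827364861/30895 - 9*√14126/7063 ≈ 59147.)
(185 + 268)² + r = (185 + 268)² + (1827364861/30895 - 9*√14126/7063) = 453² + (1827364861/30895 - 9*√14126/7063) = 205209 + (1827364861/30895 - 9*√14126/7063) = 8167296916/30895 - 9*√14126/7063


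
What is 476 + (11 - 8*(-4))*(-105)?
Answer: -4039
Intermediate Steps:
476 + (11 - 8*(-4))*(-105) = 476 + (11 + 32)*(-105) = 476 + 43*(-105) = 476 - 4515 = -4039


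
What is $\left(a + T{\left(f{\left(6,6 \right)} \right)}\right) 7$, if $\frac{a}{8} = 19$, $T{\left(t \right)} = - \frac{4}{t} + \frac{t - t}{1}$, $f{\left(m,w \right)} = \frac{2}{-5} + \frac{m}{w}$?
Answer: $\frac{3052}{3} \approx 1017.3$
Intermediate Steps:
$f{\left(m,w \right)} = - \frac{2}{5} + \frac{m}{w}$ ($f{\left(m,w \right)} = 2 \left(- \frac{1}{5}\right) + \frac{m}{w} = - \frac{2}{5} + \frac{m}{w}$)
$T{\left(t \right)} = - \frac{4}{t}$ ($T{\left(t \right)} = - \frac{4}{t} + 0 \cdot 1 = - \frac{4}{t} + 0 = - \frac{4}{t}$)
$a = 152$ ($a = 8 \cdot 19 = 152$)
$\left(a + T{\left(f{\left(6,6 \right)} \right)}\right) 7 = \left(152 - \frac{4}{- \frac{2}{5} + \frac{6}{6}}\right) 7 = \left(152 - \frac{4}{- \frac{2}{5} + 6 \cdot \frac{1}{6}}\right) 7 = \left(152 - \frac{4}{- \frac{2}{5} + 1}\right) 7 = \left(152 - \frac{4}{\frac{3}{5}}\right) 7 = \left(152 - \frac{20}{3}\right) 7 = \frac{436}{3} \cdot 7 = \frac{3052}{3}$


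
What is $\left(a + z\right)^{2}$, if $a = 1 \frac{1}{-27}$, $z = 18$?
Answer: $\frac{235225}{729} \approx 322.67$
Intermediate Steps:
$a = - \frac{1}{27}$ ($a = 1 \left(- \frac{1}{27}\right) = - \frac{1}{27} \approx -0.037037$)
$\left(a + z\right)^{2} = \left(- \frac{1}{27} + 18\right)^{2} = \left(\frac{485}{27}\right)^{2} = \frac{235225}{729}$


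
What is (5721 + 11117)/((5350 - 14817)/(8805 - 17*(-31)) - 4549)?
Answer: -157132216/42460735 ≈ -3.7006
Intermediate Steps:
(5721 + 11117)/((5350 - 14817)/(8805 - 17*(-31)) - 4549) = 16838/(-9467/(8805 + 527) - 4549) = 16838/(-9467/9332 - 4549) = 16838/(-42460735/9332) = 16838*(-9332/42460735) = -157132216/42460735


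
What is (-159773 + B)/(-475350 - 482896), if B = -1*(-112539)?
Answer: 1243/25217 ≈ 0.049292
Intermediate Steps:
B = 112539
(-159773 + B)/(-475350 - 482896) = (-159773 + 112539)/(-475350 - 482896) = -47234/(-958246) = -47234*(-1/958246) = 1243/25217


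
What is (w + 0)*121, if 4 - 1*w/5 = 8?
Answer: -2420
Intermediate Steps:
w = -20 (w = 20 - 5*8 = 20 - 40 = -20)
(w + 0)*121 = (-20 + 0)*121 = -20*121 = -2420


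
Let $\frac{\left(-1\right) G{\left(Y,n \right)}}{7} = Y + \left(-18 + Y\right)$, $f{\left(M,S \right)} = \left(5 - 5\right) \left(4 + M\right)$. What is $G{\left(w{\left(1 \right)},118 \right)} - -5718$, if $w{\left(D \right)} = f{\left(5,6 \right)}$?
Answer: $5844$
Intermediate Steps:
$f{\left(M,S \right)} = 0$ ($f{\left(M,S \right)} = 0 \left(4 + M\right) = 0$)
$w{\left(D \right)} = 0$
$G{\left(Y,n \right)} = 126 - 14 Y$ ($G{\left(Y,n \right)} = - 7 \left(Y + \left(-18 + Y\right)\right) = - 7 \left(-18 + 2 Y\right) = 126 - 14 Y$)
$G{\left(w{\left(1 \right)},118 \right)} - -5718 = \left(126 - 0\right) - -5718 = \left(126 + 0\right) + 5718 = 126 + 5718 = 5844$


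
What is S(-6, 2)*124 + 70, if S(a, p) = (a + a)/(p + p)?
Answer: -302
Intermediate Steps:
S(a, p) = a/p (S(a, p) = (2*a)/((2*p)) = (2*a)*(1/(2*p)) = a/p)
S(-6, 2)*124 + 70 = -6/2*124 + 70 = -6*1/2*124 + 70 = -3*124 + 70 = -372 + 70 = -302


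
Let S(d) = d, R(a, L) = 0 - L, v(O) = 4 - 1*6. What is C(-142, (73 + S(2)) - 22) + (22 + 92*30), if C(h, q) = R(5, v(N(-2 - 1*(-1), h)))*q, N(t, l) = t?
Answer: 2888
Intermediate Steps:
v(O) = -2 (v(O) = 4 - 6 = -2)
R(a, L) = -L
C(h, q) = 2*q (C(h, q) = (-1*(-2))*q = 2*q)
C(-142, (73 + S(2)) - 22) + (22 + 92*30) = 2*((73 + 2) - 22) + (22 + 92*30) = 2*(75 - 22) + (22 + 2760) = 2*53 + 2782 = 106 + 2782 = 2888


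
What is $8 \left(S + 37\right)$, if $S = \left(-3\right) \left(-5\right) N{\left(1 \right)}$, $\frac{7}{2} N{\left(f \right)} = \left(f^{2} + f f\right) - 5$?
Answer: $\frac{1352}{7} \approx 193.14$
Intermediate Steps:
$N{\left(f \right)} = - \frac{10}{7} + \frac{4 f^{2}}{7}$ ($N{\left(f \right)} = \frac{2 \left(\left(f^{2} + f f\right) - 5\right)}{7} = \frac{2 \left(\left(f^{2} + f^{2}\right) - 5\right)}{7} = \frac{2 \left(2 f^{2} - 5\right)}{7} = \frac{2 \left(-5 + 2 f^{2}\right)}{7} = - \frac{10}{7} + \frac{4 f^{2}}{7}$)
$S = - \frac{90}{7}$ ($S = \left(-3\right) \left(-5\right) \left(- \frac{10}{7} + \frac{4 \cdot 1^{2}}{7}\right) = 15 \left(- \frac{10}{7} + \frac{4}{7} \cdot 1\right) = 15 \left(- \frac{10}{7} + \frac{4}{7}\right) = 15 \left(- \frac{6}{7}\right) = - \frac{90}{7} \approx -12.857$)
$8 \left(S + 37\right) = 8 \left(- \frac{90}{7} + 37\right) = 8 \cdot \frac{169}{7} = \frac{1352}{7}$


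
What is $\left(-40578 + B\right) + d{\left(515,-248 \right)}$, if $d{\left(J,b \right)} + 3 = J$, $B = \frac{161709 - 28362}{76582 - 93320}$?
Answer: $- \frac{670758055}{16738} \approx -40074.0$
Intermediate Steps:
$B = - \frac{133347}{16738}$ ($B = \frac{133347}{-16738} = 133347 \left(- \frac{1}{16738}\right) = - \frac{133347}{16738} \approx -7.9667$)
$d{\left(J,b \right)} = -3 + J$
$\left(-40578 + B\right) + d{\left(515,-248 \right)} = \left(-40578 - \frac{133347}{16738}\right) + \left(-3 + 515\right) = - \frac{679327911}{16738} + 512 = - \frac{670758055}{16738}$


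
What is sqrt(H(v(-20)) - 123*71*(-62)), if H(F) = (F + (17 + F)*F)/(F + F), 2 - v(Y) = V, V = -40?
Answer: 78*sqrt(89) ≈ 735.85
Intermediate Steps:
v(Y) = 42 (v(Y) = 2 - 1*(-40) = 2 + 40 = 42)
H(F) = (F + F*(17 + F))/(2*F) (H(F) = (F + F*(17 + F))/((2*F)) = (F + F*(17 + F))*(1/(2*F)) = (F + F*(17 + F))/(2*F))
sqrt(H(v(-20)) - 123*71*(-62)) = sqrt((9 + (1/2)*42) - 123*71*(-62)) = sqrt((9 + 21) - 8733*(-62)) = sqrt(30 + 541446) = sqrt(541476) = 78*sqrt(89)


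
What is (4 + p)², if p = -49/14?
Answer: ¼ ≈ 0.25000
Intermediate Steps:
p = -7/2 (p = -49*1/14 = -7/2 ≈ -3.5000)
(4 + p)² = (4 - 7/2)² = (½)² = ¼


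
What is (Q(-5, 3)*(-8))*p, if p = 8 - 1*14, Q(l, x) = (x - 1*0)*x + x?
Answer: 576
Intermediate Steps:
Q(l, x) = x + x**2 (Q(l, x) = (x + 0)*x + x = x*x + x = x**2 + x = x + x**2)
p = -6 (p = 8 - 14 = -6)
(Q(-5, 3)*(-8))*p = ((3*(1 + 3))*(-8))*(-6) = ((3*4)*(-8))*(-6) = (12*(-8))*(-6) = -96*(-6) = 576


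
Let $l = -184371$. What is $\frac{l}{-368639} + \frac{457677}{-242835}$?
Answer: $- \frac{41315286606}{29839483855} \approx -1.3846$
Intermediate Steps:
$\frac{l}{-368639} + \frac{457677}{-242835} = - \frac{184371}{-368639} + \frac{457677}{-242835} = \left(-184371\right) \left(- \frac{1}{368639}\right) + 457677 \left(- \frac{1}{242835}\right) = \frac{184371}{368639} - \frac{152559}{80945} = - \frac{41315286606}{29839483855}$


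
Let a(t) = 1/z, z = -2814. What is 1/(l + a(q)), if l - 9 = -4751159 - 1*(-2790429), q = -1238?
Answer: -2814/5517468895 ≈ -5.1002e-7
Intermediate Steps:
a(t) = -1/2814 (a(t) = 1/(-2814) = -1/2814)
l = -1960721 (l = 9 + (-4751159 - 1*(-2790429)) = 9 + (-4751159 + 2790429) = 9 - 1960730 = -1960721)
1/(l + a(q)) = 1/(-1960721 - 1/2814) = 1/(-5517468895/2814) = -2814/5517468895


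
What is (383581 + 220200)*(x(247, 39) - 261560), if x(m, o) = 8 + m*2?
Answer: -157621860298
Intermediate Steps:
x(m, o) = 8 + 2*m
(383581 + 220200)*(x(247, 39) - 261560) = (383581 + 220200)*((8 + 2*247) - 261560) = 603781*((8 + 494) - 261560) = 603781*(502 - 261560) = 603781*(-261058) = -157621860298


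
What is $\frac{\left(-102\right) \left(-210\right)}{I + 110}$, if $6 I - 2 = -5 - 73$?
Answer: $\frac{16065}{73} \approx 220.07$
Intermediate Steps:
$I = - \frac{38}{3}$ ($I = \frac{1}{3} + \frac{-5 - 73}{6} = \frac{1}{3} + \frac{1}{6} \left(-78\right) = \frac{1}{3} - 13 = - \frac{38}{3} \approx -12.667$)
$\frac{\left(-102\right) \left(-210\right)}{I + 110} = \frac{\left(-102\right) \left(-210\right)}{- \frac{38}{3} + 110} = \frac{21420}{\frac{292}{3}} = 21420 \cdot \frac{3}{292} = \frac{16065}{73}$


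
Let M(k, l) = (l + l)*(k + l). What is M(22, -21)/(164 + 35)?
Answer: -42/199 ≈ -0.21106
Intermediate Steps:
M(k, l) = 2*l*(k + l) (M(k, l) = (2*l)*(k + l) = 2*l*(k + l))
M(22, -21)/(164 + 35) = (2*(-21)*(22 - 21))/(164 + 35) = (2*(-21)*1)/199 = (1/199)*(-42) = -42/199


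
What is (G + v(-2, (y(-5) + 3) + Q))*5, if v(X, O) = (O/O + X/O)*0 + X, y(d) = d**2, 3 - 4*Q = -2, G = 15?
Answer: 65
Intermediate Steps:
Q = 5/4 (Q = 3/4 - 1/4*(-2) = 3/4 + 1/2 = 5/4 ≈ 1.2500)
v(X, O) = X (v(X, O) = (1 + X/O)*0 + X = 0 + X = X)
(G + v(-2, (y(-5) + 3) + Q))*5 = (15 - 2)*5 = 13*5 = 65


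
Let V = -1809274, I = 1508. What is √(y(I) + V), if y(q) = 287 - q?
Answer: I*√1810495 ≈ 1345.5*I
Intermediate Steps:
√(y(I) + V) = √((287 - 1*1508) - 1809274) = √((287 - 1508) - 1809274) = √(-1221 - 1809274) = √(-1810495) = I*√1810495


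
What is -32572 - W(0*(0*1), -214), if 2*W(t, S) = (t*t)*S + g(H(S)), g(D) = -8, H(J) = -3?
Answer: -32568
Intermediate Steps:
W(t, S) = -4 + S*t²/2 (W(t, S) = ((t*t)*S - 8)/2 = (t²*S - 8)/2 = (S*t² - 8)/2 = (-8 + S*t²)/2 = -4 + S*t²/2)
-32572 - W(0*(0*1), -214) = -32572 - (-4 + (½)*(-214)*(0*(0*1))²) = -32572 - (-4 + (½)*(-214)*(0*0)²) = -32572 - (-4 + (½)*(-214)*0²) = -32572 - (-4 + (½)*(-214)*0) = -32572 - (-4 + 0) = -32572 - 1*(-4) = -32572 + 4 = -32568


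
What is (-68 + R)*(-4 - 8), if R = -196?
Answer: 3168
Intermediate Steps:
(-68 + R)*(-4 - 8) = (-68 - 196)*(-4 - 8) = -264*(-12) = 3168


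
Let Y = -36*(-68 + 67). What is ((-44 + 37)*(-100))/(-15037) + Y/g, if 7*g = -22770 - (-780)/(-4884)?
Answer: -8029473368/139354720835 ≈ -0.057619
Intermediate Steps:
Y = 36 (Y = -36*(-1) = 36)
g = -9267455/2849 (g = (-22770 - (-780)/(-4884))/7 = (-22770 - (-780)*(-1)/4884)/7 = (-22770 - 1*65/407)/7 = (-22770 - 65/407)/7 = (⅐)*(-9267455/407) = -9267455/2849 ≈ -3252.9)
((-44 + 37)*(-100))/(-15037) + Y/g = ((-44 + 37)*(-100))/(-15037) + 36/(-9267455/2849) = -7*(-100)*(-1/15037) + 36*(-2849/9267455) = 700*(-1/15037) - 102564/9267455 = -700/15037 - 102564/9267455 = -8029473368/139354720835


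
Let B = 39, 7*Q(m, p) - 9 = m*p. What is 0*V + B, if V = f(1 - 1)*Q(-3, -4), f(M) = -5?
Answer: 39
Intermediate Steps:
Q(m, p) = 9/7 + m*p/7 (Q(m, p) = 9/7 + (m*p)/7 = 9/7 + m*p/7)
V = -15 (V = -5*(9/7 + (1/7)*(-3)*(-4)) = -5*(9/7 + 12/7) = -5*3 = -15)
0*V + B = 0*(-15) + 39 = 0 + 39 = 39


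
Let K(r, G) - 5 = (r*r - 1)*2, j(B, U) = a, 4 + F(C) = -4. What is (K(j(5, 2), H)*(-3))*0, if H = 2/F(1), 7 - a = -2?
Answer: 0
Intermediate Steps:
a = 9 (a = 7 - 1*(-2) = 7 + 2 = 9)
F(C) = -8 (F(C) = -4 - 4 = -8)
j(B, U) = 9
H = -¼ (H = 2/(-8) = 2*(-⅛) = -¼ ≈ -0.25000)
K(r, G) = 3 + 2*r² (K(r, G) = 5 + (r*r - 1)*2 = 5 + (r² - 1)*2 = 5 + (-1 + r²)*2 = 5 + (-2 + 2*r²) = 3 + 2*r²)
(K(j(5, 2), H)*(-3))*0 = ((3 + 2*9²)*(-3))*0 = ((3 + 2*81)*(-3))*0 = ((3 + 162)*(-3))*0 = (165*(-3))*0 = -495*0 = 0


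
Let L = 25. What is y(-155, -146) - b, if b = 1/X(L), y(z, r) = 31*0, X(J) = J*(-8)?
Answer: 1/200 ≈ 0.0050000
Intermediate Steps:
X(J) = -8*J
y(z, r) = 0
b = -1/200 (b = 1/(-8*25) = 1/(-200) = -1/200 ≈ -0.0050000)
y(-155, -146) - b = 0 - 1*(-1/200) = 0 + 1/200 = 1/200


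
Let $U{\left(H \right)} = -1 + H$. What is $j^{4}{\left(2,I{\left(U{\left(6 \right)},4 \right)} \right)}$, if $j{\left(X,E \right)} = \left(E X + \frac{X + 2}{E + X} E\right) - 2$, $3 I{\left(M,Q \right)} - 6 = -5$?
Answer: $\frac{65536}{194481} \approx 0.33698$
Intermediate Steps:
$I{\left(M,Q \right)} = \frac{1}{3}$ ($I{\left(M,Q \right)} = 2 + \frac{1}{3} \left(-5\right) = 2 - \frac{5}{3} = \frac{1}{3}$)
$j{\left(X,E \right)} = -2 + E X + \frac{E \left(2 + X\right)}{E + X}$ ($j{\left(X,E \right)} = \left(E X + \frac{2 + X}{E + X} E\right) - 2 = \left(E X + \frac{E \left(2 + X\right)}{E + X}\right) - 2 = -2 + E X + \frac{E \left(2 + X\right)}{E + X}$)
$j^{4}{\left(2,I{\left(U{\left(6 \right)},4 \right)} \right)} = \left(\frac{2 \left(-2 + \frac{1}{3} + \left(\frac{1}{3}\right)^{2} + \frac{1}{3} \cdot 2\right)}{\frac{1}{3} + 2}\right)^{4} = \left(\frac{2 \left(-2 + \frac{1}{3} + \frac{1}{9} + \frac{2}{3}\right)}{\frac{7}{3}}\right)^{4} = \left(2 \cdot \frac{3}{7} \left(- \frac{8}{9}\right)\right)^{4} = \left(- \frac{16}{21}\right)^{4} = \frac{65536}{194481}$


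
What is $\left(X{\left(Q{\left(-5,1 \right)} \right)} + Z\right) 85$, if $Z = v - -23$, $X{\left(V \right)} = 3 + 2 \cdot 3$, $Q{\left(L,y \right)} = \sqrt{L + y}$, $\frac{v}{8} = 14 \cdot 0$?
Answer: $2720$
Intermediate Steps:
$v = 0$ ($v = 8 \cdot 14 \cdot 0 = 8 \cdot 0 = 0$)
$X{\left(V \right)} = 9$ ($X{\left(V \right)} = 3 + 6 = 9$)
$Z = 23$ ($Z = 0 - -23 = 0 + 23 = 23$)
$\left(X{\left(Q{\left(-5,1 \right)} \right)} + Z\right) 85 = \left(9 + 23\right) 85 = 32 \cdot 85 = 2720$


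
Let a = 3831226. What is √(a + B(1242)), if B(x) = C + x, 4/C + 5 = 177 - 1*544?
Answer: √33147015639/93 ≈ 1957.7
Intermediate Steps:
C = -1/93 (C = 4/(-5 + (177 - 1*544)) = 4/(-5 + (177 - 544)) = 4/(-5 - 367) = 4/(-372) = 4*(-1/372) = -1/93 ≈ -0.010753)
B(x) = -1/93 + x
√(a + B(1242)) = √(3831226 + (-1/93 + 1242)) = √(3831226 + 115505/93) = √(356419523/93) = √33147015639/93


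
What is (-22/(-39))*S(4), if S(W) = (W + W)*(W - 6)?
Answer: -352/39 ≈ -9.0256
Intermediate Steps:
S(W) = 2*W*(-6 + W) (S(W) = (2*W)*(-6 + W) = 2*W*(-6 + W))
(-22/(-39))*S(4) = (-22/(-39))*(2*4*(-6 + 4)) = (-1/39*(-22))*(2*4*(-2)) = (22/39)*(-16) = -352/39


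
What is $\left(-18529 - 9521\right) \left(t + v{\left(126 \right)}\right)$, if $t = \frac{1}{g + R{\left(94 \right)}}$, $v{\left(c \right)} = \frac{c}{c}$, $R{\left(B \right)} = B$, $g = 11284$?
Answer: $- \frac{159590475}{5689} \approx -28052.0$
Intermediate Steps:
$v{\left(c \right)} = 1$
$t = \frac{1}{11378}$ ($t = \frac{1}{11284 + 94} = \frac{1}{11378} \approx 8.7889 \cdot 10^{-5}$)
$\left(-18529 - 9521\right) \left(t + v{\left(126 \right)}\right) = \left(-18529 - 9521\right) \left(\frac{1}{11378} + 1\right) = \left(-28050\right) \frac{11379}{11378} = - \frac{159590475}{5689}$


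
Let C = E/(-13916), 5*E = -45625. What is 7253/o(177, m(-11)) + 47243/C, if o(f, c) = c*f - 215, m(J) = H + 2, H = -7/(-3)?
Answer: 362969524201/5037000 ≈ 72061.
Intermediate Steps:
H = 7/3 (H = -7*(-⅓) = 7/3 ≈ 2.3333)
E = -9125 (E = (⅕)*(-45625) = -9125)
m(J) = 13/3 (m(J) = 7/3 + 2 = 13/3)
C = 9125/13916 (C = -9125/(-13916) = -9125*(-1/13916) = 9125/13916 ≈ 0.65572)
o(f, c) = -215 + c*f
7253/o(177, m(-11)) + 47243/C = 7253/(-215 + (13/3)*177) + 47243/(9125/13916) = 7253/(-215 + 767) + 47243*(13916/9125) = 7253/552 + 657433588/9125 = 362969524201/5037000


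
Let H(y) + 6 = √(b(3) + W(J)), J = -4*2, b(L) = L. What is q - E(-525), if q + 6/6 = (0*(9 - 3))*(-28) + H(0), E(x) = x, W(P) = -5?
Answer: 518 + I*√2 ≈ 518.0 + 1.4142*I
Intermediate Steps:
J = -8
H(y) = -6 + I*√2 (H(y) = -6 + √(3 - 5) = -6 + √(-2) = -6 + I*√2)
q = -7 + I*√2 (q = -1 + ((0*(9 - 3))*(-28) + (-6 + I*√2)) = -1 + ((0*6)*(-28) + (-6 + I*√2)) = -1 + (0*(-28) + (-6 + I*√2)) = -1 + (0 + (-6 + I*√2)) = -1 + (-6 + I*√2) = -7 + I*√2 ≈ -7.0 + 1.4142*I)
q - E(-525) = (-7 + I*√2) - 1*(-525) = (-7 + I*√2) + 525 = 518 + I*√2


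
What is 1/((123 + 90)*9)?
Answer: 1/1917 ≈ 0.00052165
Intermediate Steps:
1/((123 + 90)*9) = 1/(213*9) = 1/1917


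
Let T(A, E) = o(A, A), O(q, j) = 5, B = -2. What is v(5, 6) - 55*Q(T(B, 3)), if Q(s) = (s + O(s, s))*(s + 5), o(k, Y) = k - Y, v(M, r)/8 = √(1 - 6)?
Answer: -1375 + 8*I*√5 ≈ -1375.0 + 17.889*I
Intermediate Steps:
v(M, r) = 8*I*√5 (v(M, r) = 8*√(1 - 6) = 8*√(-5) = 8*(I*√5) = 8*I*√5)
T(A, E) = 0 (T(A, E) = A - A = 0)
Q(s) = (5 + s)² (Q(s) = (s + 5)*(s + 5) = (5 + s)*(5 + s) = (5 + s)²)
v(5, 6) - 55*Q(T(B, 3)) = 8*I*√5 - 55*(25 + 0² + 10*0) = 8*I*√5 - 55*(25 + 0 + 0) = 8*I*√5 - 55*25 = 8*I*√5 - 1375 = -1375 + 8*I*√5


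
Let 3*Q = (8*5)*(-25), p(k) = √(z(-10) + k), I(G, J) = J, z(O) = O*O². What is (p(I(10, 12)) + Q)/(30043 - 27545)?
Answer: -500/3747 + I*√247/1249 ≈ -0.13344 + 0.012583*I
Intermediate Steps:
z(O) = O³
p(k) = √(-1000 + k) (p(k) = √((-10)³ + k) = √(-1000 + k))
Q = -1000/3 (Q = ((8*5)*(-25))/3 = (40*(-25))/3 = (⅓)*(-1000) = -1000/3 ≈ -333.33)
(p(I(10, 12)) + Q)/(30043 - 27545) = (√(-1000 + 12) - 1000/3)/(30043 - 27545) = (√(-988) - 1000/3)/2498 = (2*I*√247 - 1000/3)*(1/2498) = (-1000/3 + 2*I*√247)*(1/2498) = -500/3747 + I*√247/1249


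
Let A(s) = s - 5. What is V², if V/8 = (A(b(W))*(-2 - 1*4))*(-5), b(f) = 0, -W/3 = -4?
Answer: 1440000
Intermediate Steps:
W = 12 (W = -3*(-4) = 12)
A(s) = -5 + s
V = -1200 (V = 8*(((-5 + 0)*(-2 - 1*4))*(-5)) = 8*(-5*(-2 - 4)*(-5)) = 8*(-5*(-6)*(-5)) = 8*(30*(-5)) = 8*(-150) = -1200)
V² = (-1200)² = 1440000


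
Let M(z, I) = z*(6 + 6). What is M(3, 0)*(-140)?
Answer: -5040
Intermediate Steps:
M(z, I) = 12*z (M(z, I) = z*12 = 12*z)
M(3, 0)*(-140) = (12*3)*(-140) = 36*(-140) = -5040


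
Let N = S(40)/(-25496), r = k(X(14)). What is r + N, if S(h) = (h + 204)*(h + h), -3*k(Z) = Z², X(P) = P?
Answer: -631972/9561 ≈ -66.099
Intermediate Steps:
k(Z) = -Z²/3
S(h) = 2*h*(204 + h) (S(h) = (204 + h)*(2*h) = 2*h*(204 + h))
r = -196/3 (r = -⅓*14² = -⅓*196 = -196/3 ≈ -65.333)
N = -2440/3187 (N = (2*40*(204 + 40))/(-25496) = (2*40*244)*(-1/25496) = 19520*(-1/25496) = -2440/3187 ≈ -0.76561)
r + N = -196/3 - 2440/3187 = -631972/9561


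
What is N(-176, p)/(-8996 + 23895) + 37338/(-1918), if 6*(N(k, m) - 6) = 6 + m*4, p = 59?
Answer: -119187856/6123489 ≈ -19.464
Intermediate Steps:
N(k, m) = 7 + 2*m/3 (N(k, m) = 6 + (6 + m*4)/6 = 6 + (6 + 4*m)/6 = 6 + (1 + 2*m/3) = 7 + 2*m/3)
N(-176, p)/(-8996 + 23895) + 37338/(-1918) = (7 + (2/3)*59)/(-8996 + 23895) + 37338/(-1918) = (7 + 118/3)/14899 + 37338*(-1/1918) = (139/3)*(1/14899) - 2667/137 = 139/44697 - 2667/137 = -119187856/6123489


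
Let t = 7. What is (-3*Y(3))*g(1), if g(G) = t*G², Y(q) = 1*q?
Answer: -63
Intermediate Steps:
Y(q) = q
g(G) = 7*G²
(-3*Y(3))*g(1) = (-3*3)*(7*1²) = -63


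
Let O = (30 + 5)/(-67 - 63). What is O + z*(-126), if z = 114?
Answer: -373471/26 ≈ -14364.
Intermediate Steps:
O = -7/26 (O = 35/(-130) = 35*(-1/130) = -7/26 ≈ -0.26923)
O + z*(-126) = -7/26 + 114*(-126) = -7/26 - 14364 = -373471/26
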